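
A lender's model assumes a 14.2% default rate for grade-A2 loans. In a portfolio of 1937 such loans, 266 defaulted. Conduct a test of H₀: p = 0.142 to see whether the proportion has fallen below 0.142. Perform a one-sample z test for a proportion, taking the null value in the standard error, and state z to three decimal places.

p̂ = 266/1937 ≈ 0.13733.
SE = √(p₀(1−p₀)/n) = √(0.12184/1937) = 0.00793.
z = (0.13733 − 0.142)/0.00793 = -0.00467/0.00793 = -0.589.
p-value = P(Z < -0.589) ≈ 0.2778.

z = -0.589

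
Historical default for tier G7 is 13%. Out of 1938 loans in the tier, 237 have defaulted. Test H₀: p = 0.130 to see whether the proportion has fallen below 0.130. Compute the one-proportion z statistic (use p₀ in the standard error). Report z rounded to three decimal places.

z = -1.009

p̂ = 237/1938 = 0.12229.
Standard error under H₀: √(0.13×0.87/1938) = 0.00764.
z = (0.12229 − 0.13)/0.00764 = -0.00771/0.00764 = -1.009.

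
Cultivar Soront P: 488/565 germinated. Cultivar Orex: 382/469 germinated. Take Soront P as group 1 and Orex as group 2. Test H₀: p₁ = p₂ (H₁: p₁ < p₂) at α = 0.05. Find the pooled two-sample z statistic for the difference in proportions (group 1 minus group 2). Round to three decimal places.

z = 2.157

p̂₁ = 488/565 = 0.86372, p̂₂ = 382/469 = 0.81450.
Pooled p̂ = (488+382)/(565+469) = 870/1034 = 0.84139.
SE = √(p̂(1−p̂)(1/n₁+1/n₂)) = √(0.84139·0.15861·0.00390211) = √(0.00052074) = 0.02282.
z = (0.86372 − 0.81450)/0.02282 = 0.04922/0.02282 = 2.157.
p-value = P(Z < 2.157) ≈ 0.9845, so at α = 0.05 we fail to reject H₀.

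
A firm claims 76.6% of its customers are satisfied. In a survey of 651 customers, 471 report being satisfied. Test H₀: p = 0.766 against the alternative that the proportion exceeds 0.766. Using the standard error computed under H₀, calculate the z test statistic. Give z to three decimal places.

p̂ = 471/651 = 0.723502.
Standard error under H₀: √(0.766×0.234/651) = 0.016593.
z = (0.723502 − 0.766)/0.016593 = -0.042498/0.016593 = -2.561.
p-value = P(Z > -2.561) ≈ 0.9948.

z = -2.561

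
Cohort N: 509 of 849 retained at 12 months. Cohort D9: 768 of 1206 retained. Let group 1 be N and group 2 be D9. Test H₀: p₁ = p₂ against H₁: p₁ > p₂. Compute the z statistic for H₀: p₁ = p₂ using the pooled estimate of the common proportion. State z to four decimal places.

p̂₁ = 509/849 ≈ 0.5995289, p̂₂ = 768/1206 ≈ 0.6368159.
Pooled p̂ = (509+768)/(849+1206) = 1277/2055 = 0.6214112.
SE = √(p̂(1−p̂)(1/n₁+1/n₂)) = √(0.6214112·0.3785888·0.00200704) = √(0.000472176) = 0.0217296.
z = (0.5995289 − 0.6368159)/0.0217296 = -0.0372870/0.0217296 = -1.7160.
p-value = P(Z > -1.716) ≈ 0.9569.

z = -1.7160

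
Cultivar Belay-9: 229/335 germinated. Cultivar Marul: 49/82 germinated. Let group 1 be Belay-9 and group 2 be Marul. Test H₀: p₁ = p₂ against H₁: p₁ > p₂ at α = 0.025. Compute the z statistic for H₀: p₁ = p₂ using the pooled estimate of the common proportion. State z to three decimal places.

p̂₁ = 229/335 = 0.68358, p̂₂ = 49/82 = 0.59756.
Pooled p̂ = (229+49)/(335+82) = 278/417 = 0.66667.
SE = √(p̂(1−p̂)(1/n₁+1/n₂)) = √(0.66667·0.33333·0.0151802) = √(0.00337338) = 0.05808.
z = (0.68358 − 0.59756)/0.05808 = 0.08602/0.05808 = 1.481.
p-value = P(Z > 1.481) ≈ 0.0693. With α = 0.025, fail to reject H₀.

z = 1.481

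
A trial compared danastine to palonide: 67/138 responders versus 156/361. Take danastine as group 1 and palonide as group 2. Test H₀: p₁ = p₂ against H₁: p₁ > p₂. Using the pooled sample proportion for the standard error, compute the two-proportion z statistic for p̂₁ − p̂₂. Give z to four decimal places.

z = 1.0727

p̂₁ = 67/138 = 0.485507, p̂₂ = 156/361 = 0.432133.
Pooled p̂ = (67+156)/(138+361) = 223/499 = 0.446894.
SE = √(0.24718 × 0.0100165) = 0.049758.
z = (0.485507 − 0.432133)/0.049758 = 0.053374/0.049758 = 1.0727.
p-value = P(Z > 1.073) ≈ 0.1417.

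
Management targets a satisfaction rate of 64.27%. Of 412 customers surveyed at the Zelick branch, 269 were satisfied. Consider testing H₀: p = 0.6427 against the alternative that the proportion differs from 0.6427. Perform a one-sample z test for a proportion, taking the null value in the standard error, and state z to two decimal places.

z = 0.43

p̂ = 269/412 = 0.6529.
Standard error under H₀: √(0.6427×0.3573/412) = 0.0236.
z = (0.6529 − 0.6427)/0.0236 = 0.0102/0.0236 = 0.43.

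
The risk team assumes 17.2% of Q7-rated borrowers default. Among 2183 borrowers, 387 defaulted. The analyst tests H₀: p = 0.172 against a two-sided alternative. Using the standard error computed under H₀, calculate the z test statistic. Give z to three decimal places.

p̂ = 387/2183 = 0.177279.
Standard error under H₀: √(0.172×0.828/2183) = 0.008077.
z = (0.177279 − 0.172)/0.008077 = 0.005279/0.008077 = 0.654.
p-value = 2·P(Z > 0.654) ≈ 0.5134.

z = 0.654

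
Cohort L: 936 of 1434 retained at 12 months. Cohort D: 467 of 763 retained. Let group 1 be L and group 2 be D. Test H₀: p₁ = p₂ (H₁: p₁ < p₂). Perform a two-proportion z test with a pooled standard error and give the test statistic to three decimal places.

z = 1.889

p̂₁ = 936/1434 ≈ 0.65272, p̂₂ = 467/763 ≈ 0.61206.
Pooled p̂ = (936+467)/(1434+763) = 1403/2197 = 0.63860.
SE = √(0.230791 × 0.00200797) = 0.02153.
z = (0.65272 − 0.61206)/0.02153 = 0.04066/0.02153 = 1.889.
p-value = P(Z < 1.889) ≈ 0.9705.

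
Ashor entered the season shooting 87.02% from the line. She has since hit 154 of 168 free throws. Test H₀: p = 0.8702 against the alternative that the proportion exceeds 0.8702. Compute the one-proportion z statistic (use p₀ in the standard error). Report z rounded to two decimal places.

p̂ = 154/168 = 0.91667.
Standard error under H₀: √(0.8702×0.1298/168) = 0.02593.
z = (0.91667 − 0.8702)/0.02593 = 0.04647/0.02593 = 1.79.

z = 1.79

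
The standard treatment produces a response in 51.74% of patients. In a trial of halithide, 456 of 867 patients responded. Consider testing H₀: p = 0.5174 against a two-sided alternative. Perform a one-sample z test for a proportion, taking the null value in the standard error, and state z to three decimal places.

p̂ = 456/867 ≈ 0.52595.
Standard error under H₀: √(0.5174×0.4826/867) = 0.01697.
z = (0.52595 − 0.5174)/0.01697 = 0.00855/0.01697 = 0.504.
Two-sided p-value ≈ 2·Φ(−0.504) = 0.6143.

z = 0.504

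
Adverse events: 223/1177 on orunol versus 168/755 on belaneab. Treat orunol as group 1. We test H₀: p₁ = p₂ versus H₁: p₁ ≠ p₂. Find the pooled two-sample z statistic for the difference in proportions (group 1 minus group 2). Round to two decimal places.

p̂₁ = 223/1177 = 0.1895, p̂₂ = 168/755 = 0.2225.
Pooled p̂ = (223+168)/(1177+755) = 391/1932 = 0.2024.
SE = √(p̂(1−p̂)(1/n₁+1/n₂)) = √(0.2024·0.7976·0.00217412) = √(0.000350953) = 0.0187.
z = (0.1895 − 0.2225)/0.0187 = -0.0330/0.0187 = -1.76.

z = -1.76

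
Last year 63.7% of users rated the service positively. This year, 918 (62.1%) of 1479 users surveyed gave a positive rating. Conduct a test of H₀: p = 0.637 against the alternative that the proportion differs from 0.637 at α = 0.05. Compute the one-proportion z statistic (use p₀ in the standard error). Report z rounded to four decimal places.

z = -1.3044

p̂ = 918/1479 = 0.620690.
Standard error under H₀: √(0.637×0.363/1479) = 0.012504.
z = (0.620690 − 0.637)/0.012504 = -0.016310/0.012504 = -1.3044.
p-value = 2·P(Z > 1.304) ≈ 0.1921; since p > α = 0.05, fail to reject H₀.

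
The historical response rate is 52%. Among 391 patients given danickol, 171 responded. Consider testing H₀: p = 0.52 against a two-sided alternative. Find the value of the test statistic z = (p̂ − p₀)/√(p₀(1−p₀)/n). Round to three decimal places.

z = -3.272

p̂ = 171/391 = 0.437340.
Standard error under H₀: √(0.52×0.48/391) = 0.025266.
z = (0.437340 − 0.52)/0.025266 = -0.082660/0.025266 = -3.272.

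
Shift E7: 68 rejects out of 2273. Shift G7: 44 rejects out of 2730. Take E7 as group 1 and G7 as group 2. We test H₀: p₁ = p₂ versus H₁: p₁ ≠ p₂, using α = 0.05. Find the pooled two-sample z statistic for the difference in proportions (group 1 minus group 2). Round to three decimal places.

p̂₁ = 68/2273 = 0.029916, p̂₂ = 44/2730 = 0.016117.
Pooled p̂ = (68+44)/(2273+2730) = 112/5003 = 0.022387.
SE = √(p̂(1−p̂)(1/n₁+1/n₂)) = √(0.022387·0.977613·0.000806248) = √(1.76451e-05) = 0.004201.
z = (0.029916 − 0.016117)/0.004201 = 0.013799/0.004201 = 3.285.
p-value = 2·P(Z > 3.285) ≈ 0.0010, so at α = 0.05 we reject H₀.

z = 3.285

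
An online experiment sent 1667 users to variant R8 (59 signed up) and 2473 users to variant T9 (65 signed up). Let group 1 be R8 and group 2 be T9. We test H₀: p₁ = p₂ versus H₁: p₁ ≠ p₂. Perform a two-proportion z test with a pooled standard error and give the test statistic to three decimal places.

z = 1.686

p̂₁ = 59/1667 ≈ 0.035393, p̂₂ = 65/2473 ≈ 0.026284.
Pooled p̂ = (59+65)/(1667+2473) = 124/4140 = 0.029952.
SE = √(p̂(1−p̂)(1/n₁+1/n₂)) = √(0.029952·0.970048·0.00100425) = √(2.9178e-05) = 0.005402.
z = (0.035393 − 0.026284)/0.005402 = 0.009109/0.005402 = 1.686.
Two-sided p-value ≈ 2·Φ(−1.686) = 0.0917.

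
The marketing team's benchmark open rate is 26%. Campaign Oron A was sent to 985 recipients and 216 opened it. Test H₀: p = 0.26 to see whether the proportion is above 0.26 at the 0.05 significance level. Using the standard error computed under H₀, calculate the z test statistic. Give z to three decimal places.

z = -2.913

p̂ = 216/985 = 0.219289.
Standard error under H₀: √(0.26×0.74/985) = 0.013976.
z = (0.219289 − 0.26)/0.013976 = -0.040711/0.013976 = -2.913.
p-value = P(Z > -2.913) ≈ 0.9982, so at α = 0.05 we fail to reject H₀.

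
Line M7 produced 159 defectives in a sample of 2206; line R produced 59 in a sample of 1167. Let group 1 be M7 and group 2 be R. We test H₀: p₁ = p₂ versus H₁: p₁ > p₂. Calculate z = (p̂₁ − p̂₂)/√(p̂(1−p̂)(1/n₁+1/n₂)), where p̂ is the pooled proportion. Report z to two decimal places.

z = 2.42

p̂₁ = 159/2206 ≈ 0.0721, p̂₂ = 59/1167 ≈ 0.0506.
Pooled p̂ = (159+59)/(2206+1167) = 218/3373 = 0.0646.
SE = √(0.0604537 × 0.00131021) = 0.0089.
z = (0.0721 − 0.0506)/0.0089 = 0.0215/0.0089 = 2.42.
p-value = P(Z > 2.418) ≈ 0.0078.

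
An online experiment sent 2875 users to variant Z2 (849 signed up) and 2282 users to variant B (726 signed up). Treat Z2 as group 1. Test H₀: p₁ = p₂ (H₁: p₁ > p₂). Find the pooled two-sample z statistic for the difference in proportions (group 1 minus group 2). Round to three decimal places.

p̂₁ = 849/2875 ≈ 0.29530, p̂₂ = 726/2282 ≈ 0.31814.
Pooled p̂ = (849+726)/(2875+2282) = 1575/5157 = 0.30541.
SE = √(p̂(1−p̂)(1/n₁+1/n₂)) = √(0.30541·0.69459·0.000786038) = √(0.000166746) = 0.01291.
z = (0.29530 − 0.31814)/0.01291 = -0.02284/0.01291 = -1.769.
p-value = P(Z > -1.769) ≈ 0.9615.

z = -1.769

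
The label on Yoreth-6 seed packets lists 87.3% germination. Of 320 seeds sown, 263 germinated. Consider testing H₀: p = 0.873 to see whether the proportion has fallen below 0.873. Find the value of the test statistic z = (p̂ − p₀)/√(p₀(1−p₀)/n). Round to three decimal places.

z = -2.747

p̂ = 263/320 = 0.82188.
Under H₀, SE = √(0.873·0.127/320) = √(0.000346472) = 0.01861.
z = (0.82188 − 0.873)/0.01861 = -0.05112/0.01861 = -2.747.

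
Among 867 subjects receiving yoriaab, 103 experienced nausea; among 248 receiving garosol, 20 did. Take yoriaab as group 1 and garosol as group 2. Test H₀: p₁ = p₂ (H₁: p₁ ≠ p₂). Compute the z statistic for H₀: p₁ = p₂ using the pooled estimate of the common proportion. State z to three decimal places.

z = 1.691

p̂₁ = 103/867 ≈ 0.11880, p̂₂ = 20/248 ≈ 0.08065.
Pooled p̂ = (103+20)/(867+248) = 123/1115 = 0.11031.
SE = √(p̂(1−p̂)(1/n₁+1/n₂)) = √(0.11031·0.88969·0.00518566) = √(0.000508945) = 0.02256.
z = (0.11880 − 0.08065)/0.02256 = 0.03815/0.02256 = 1.691.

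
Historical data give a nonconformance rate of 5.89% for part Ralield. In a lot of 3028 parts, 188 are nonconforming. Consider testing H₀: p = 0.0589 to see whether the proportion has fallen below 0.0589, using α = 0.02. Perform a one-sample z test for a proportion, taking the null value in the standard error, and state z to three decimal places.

p̂ = 188/3028 ≈ 0.06209.
Under H₀, SE = √(0.0589·0.9411/3028) = √(1.83061e-05) = 0.00428.
z = (0.06209 − 0.0589)/0.00428 = 0.00319/0.00428 = 0.745.
p-value = P(Z < 0.745) ≈ 0.7718; since p > α = 0.02, fail to reject H₀.

z = 0.745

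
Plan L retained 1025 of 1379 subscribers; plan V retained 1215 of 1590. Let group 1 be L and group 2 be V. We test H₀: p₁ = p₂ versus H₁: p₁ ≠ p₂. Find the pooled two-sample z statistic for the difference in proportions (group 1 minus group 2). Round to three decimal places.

z = -1.317

p̂₁ = 1025/1379 = 0.74329, p̂₂ = 1215/1590 = 0.76415.
Pooled p̂ = (1025+1215)/(1379+1590) = 2240/2969 = 0.75446.
SE = √(p̂(1−p̂)(1/n₁+1/n₂)) = √(0.75446·0.24554·0.00135409) = √(0.000250844) = 0.01584.
z = (0.74329 − 0.76415)/0.01584 = -0.02086/0.01584 = -1.317.
Two-sided p-value ≈ 2·Φ(−1.317) = 0.1878.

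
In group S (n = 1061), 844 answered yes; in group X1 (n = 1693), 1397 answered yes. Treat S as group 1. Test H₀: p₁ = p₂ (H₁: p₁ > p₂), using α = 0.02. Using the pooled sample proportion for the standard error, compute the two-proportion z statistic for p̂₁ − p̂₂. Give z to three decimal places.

p̂₁ = 844/1061 ≈ 0.795476, p̂₂ = 1397/1693 ≈ 0.825162.
Pooled p̂ = (844+1397)/(1061+1693) = 2241/2754 = 0.813725.
SE = √(p̂(1−p̂)(1/n₁+1/n₂)) = √(0.813725·0.186275·0.00153317) = √(0.000232393) = 0.015244.
z = (0.795476 − 0.825162)/0.015244 = -0.029686/0.015244 = -1.947.
p-value = P(Z > -1.947) ≈ 0.9743. With α = 0.02, fail to reject H₀.

z = -1.947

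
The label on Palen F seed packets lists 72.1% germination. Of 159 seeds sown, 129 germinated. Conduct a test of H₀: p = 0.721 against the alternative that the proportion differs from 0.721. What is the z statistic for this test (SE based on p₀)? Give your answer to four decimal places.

z = 2.5393

p̂ = 129/159 ≈ 0.811321.
Under H₀, SE = √(0.721·0.279/159) = √(0.00126515) = 0.035569.
z = (0.811321 − 0.721)/0.035569 = 0.090321/0.035569 = 2.5393.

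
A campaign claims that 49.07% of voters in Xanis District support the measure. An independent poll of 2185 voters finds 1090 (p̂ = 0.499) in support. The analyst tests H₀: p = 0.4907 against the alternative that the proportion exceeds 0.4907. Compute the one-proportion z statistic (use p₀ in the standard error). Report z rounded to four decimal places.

p̂ = 1090/2185 ≈ 0.498856.
SE = √(p₀(1−p₀)/n) = √(0.24991/2185) = 0.010695.
z = (0.498856 − 0.4907)/0.010695 = 0.008156/0.010695 = 0.7626.

z = 0.7626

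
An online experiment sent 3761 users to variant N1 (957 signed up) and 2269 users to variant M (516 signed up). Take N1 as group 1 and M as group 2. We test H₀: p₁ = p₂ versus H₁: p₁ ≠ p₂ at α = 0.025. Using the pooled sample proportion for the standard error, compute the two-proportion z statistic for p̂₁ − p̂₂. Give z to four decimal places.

z = 2.3676

p̂₁ = 957/3761 ≈ 0.2544536, p̂₂ = 516/2269 ≈ 0.2274130.
Pooled p̂ = (957+516)/(3761+2269) = 1473/6030 = 0.2442786.
SE = √(0.184607 × 0.00070661) = 0.0114212.
z = (0.2544536 − 0.2274130)/0.0114212 = 0.0270406/0.0114212 = 2.3676.
Two-sided p-value ≈ 2·Φ(−2.368) = 0.0179; since p < α = 0.025, reject H₀.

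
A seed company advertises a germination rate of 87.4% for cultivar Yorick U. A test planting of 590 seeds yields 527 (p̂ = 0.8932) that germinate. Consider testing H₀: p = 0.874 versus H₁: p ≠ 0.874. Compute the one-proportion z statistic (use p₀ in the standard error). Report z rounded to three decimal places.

p̂ = 527/590 ≈ 0.89322.
Under H₀, SE = √(0.874·0.126/590) = √(0.000186651) = 0.01366.
z = (0.89322 − 0.874)/0.01366 = 0.01922/0.01366 = 1.407.
Two-sided p-value ≈ 2·Φ(−1.407) = 0.1595.

z = 1.407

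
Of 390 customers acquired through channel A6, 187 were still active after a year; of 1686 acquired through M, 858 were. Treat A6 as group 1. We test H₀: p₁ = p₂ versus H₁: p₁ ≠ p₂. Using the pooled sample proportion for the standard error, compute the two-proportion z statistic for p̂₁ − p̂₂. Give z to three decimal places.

z = -1.047

p̂₁ = 187/390 = 0.47949, p̂₂ = 858/1686 = 0.50890.
Pooled p̂ = (187+858)/(390+1686) = 1045/2076 = 0.50337.
SE = √(0.249989 × 0.00315722) = 0.02809.
z = (0.47949 − 0.50890)/0.02809 = -0.02941/0.02809 = -1.047.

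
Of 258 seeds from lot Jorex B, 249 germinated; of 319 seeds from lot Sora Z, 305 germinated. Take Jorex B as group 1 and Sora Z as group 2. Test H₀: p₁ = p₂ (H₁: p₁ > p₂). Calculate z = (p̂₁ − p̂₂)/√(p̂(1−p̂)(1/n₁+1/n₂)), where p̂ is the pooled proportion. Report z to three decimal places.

p̂₁ = 249/258 ≈ 0.96512, p̂₂ = 305/319 ≈ 0.95611.
Pooled p̂ = (249+305)/(258+319) = 554/577 = 0.96014.
SE = √(p̂(1−p̂)(1/n₁+1/n₂)) = √(0.96014·0.03986·0.00701077) = √(0.000268319) = 0.01638.
z = (0.96512 − 0.95611)/0.01638 = 0.00901/0.01638 = 0.550.
p-value = P(Z > 0.550) ≈ 0.2913.

z = 0.550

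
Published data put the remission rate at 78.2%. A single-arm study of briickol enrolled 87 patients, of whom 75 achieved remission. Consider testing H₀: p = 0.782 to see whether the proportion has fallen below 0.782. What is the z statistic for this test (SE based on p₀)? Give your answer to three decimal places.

z = 1.809

p̂ = 75/87 ≈ 0.86207.
Standard error under H₀: √(0.782×0.218/87) = 0.04427.
z = (0.86207 − 0.782)/0.04427 = 0.08007/0.04427 = 1.809.
p-value = P(Z < 1.809) ≈ 0.9648.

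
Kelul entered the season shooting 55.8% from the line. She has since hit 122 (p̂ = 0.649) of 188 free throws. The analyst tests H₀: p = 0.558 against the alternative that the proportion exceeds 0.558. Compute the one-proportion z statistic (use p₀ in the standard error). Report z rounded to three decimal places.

p̂ = 122/188 ≈ 0.64894.
Standard error under H₀: √(0.558×0.442/188) = 0.03622.
z = (0.64894 − 0.558)/0.03622 = 0.09094/0.03622 = 2.511.
p-value = P(Z > 2.511) ≈ 0.0060.

z = 2.511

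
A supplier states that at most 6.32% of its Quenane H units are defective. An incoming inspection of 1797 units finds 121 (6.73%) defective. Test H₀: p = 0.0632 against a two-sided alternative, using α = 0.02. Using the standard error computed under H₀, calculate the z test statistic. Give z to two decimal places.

z = 0.72

p̂ = 121/1797 ≈ 0.0673.
Under H₀, SE = √(0.0632·0.9368/1797) = √(3.2947e-05) = 0.0057.
z = (0.0673 − 0.0632)/0.0057 = 0.0041/0.0057 = 0.72.
p-value = 2·P(Z > 0.720) ≈ 0.4713. With α = 0.02, fail to reject H₀.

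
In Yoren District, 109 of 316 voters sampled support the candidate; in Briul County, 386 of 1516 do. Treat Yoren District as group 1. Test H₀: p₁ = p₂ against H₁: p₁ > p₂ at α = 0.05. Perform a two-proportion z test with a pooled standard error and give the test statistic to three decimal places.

z = 3.289

p̂₁ = 109/316 ≈ 0.34494, p̂₂ = 386/1516 ≈ 0.25462.
Pooled p̂ = (109+386)/(316+1516) = 495/1832 = 0.27020.
SE = √(0.19719 × 0.00382419) = 0.02746.
z = (0.34494 − 0.25462)/0.02746 = 0.09032/0.02746 = 3.289.
p-value = P(Z > 3.289) ≈ 0.0005, so at α = 0.05 we reject H₀.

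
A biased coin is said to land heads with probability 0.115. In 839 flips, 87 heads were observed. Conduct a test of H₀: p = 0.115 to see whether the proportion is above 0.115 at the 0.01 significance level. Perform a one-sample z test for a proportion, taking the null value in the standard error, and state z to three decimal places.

z = -1.026

p̂ = 87/839 = 0.103695.
Under H₀, SE = √(0.115·0.885/839) = √(0.000121305) = 0.011014.
z = (0.103695 − 0.115)/0.011014 = -0.011305/0.011014 = -1.026.
p-value = P(Z > -1.026) ≈ 0.8477, so at α = 0.01 we fail to reject H₀.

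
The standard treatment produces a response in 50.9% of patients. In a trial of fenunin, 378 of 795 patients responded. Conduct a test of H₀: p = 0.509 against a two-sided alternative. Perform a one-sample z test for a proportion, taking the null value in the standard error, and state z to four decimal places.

p̂ = 378/795 ≈ 0.475472.
SE = √(p₀(1−p₀)/n) = √(0.24992/795) = 0.017730.
z = (0.475472 − 0.509)/0.017730 = -0.033528/0.017730 = -1.8910.
p-value = 2·P(Z > 1.891) ≈ 0.0586.

z = -1.8910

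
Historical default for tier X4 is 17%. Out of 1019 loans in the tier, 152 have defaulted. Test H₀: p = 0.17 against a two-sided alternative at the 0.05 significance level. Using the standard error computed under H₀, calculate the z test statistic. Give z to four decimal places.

p̂ = 152/1019 = 0.149166.
Under H₀, SE = √(0.17·0.83/1019) = √(0.000138469) = 0.011767.
z = (0.149166 − 0.17)/0.011767 = -0.020834/0.011767 = -1.7705.
p-value = 2·P(Z > 1.771) ≈ 0.0766; since p > α = 0.05, fail to reject H₀.

z = -1.7705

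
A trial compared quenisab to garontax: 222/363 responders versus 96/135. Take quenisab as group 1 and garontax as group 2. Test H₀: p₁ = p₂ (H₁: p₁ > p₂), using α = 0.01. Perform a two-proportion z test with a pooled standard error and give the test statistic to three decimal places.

p̂₁ = 222/363 = 0.61157, p̂₂ = 96/135 = 0.71111.
Pooled p̂ = (222+96)/(363+135) = 318/498 = 0.63855.
SE = √(p̂(1−p̂)(1/n₁+1/n₂)) = √(0.63855·0.36145·0.0101622) = √(0.00234547) = 0.04843.
z = (0.61157 − 0.71111)/0.04843 = -0.09954/0.04843 = -2.055.
p-value = P(Z > -2.055) ≈ 0.9801, so at α = 0.01 we fail to reject H₀.

z = -2.055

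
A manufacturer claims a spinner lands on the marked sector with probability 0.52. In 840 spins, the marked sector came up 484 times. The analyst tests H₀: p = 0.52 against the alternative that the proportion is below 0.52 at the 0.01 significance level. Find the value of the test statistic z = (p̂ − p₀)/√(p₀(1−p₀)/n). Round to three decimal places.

p̂ = 484/840 = 0.576190.
SE = √(p₀(1−p₀)/n) = √(0.2496/840) = 0.017238.
z = (0.576190 − 0.52)/0.017238 = 0.056190/0.017238 = 3.260.
p-value = P(Z < 3.260) ≈ 0.9994. With α = 0.01, fail to reject H₀.

z = 3.260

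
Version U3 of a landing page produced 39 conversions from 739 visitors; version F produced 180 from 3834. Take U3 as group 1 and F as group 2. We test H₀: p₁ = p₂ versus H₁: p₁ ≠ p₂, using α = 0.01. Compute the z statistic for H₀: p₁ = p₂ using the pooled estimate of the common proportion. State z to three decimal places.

z = 0.679

p̂₁ = 39/739 ≈ 0.052774, p̂₂ = 180/3834 ≈ 0.046948.
Pooled p̂ = (39+180)/(739+3834) = 219/4573 = 0.047890.
SE = √(p̂(1−p̂)(1/n₁+1/n₂)) = √(0.047890·0.952110·0.001614) = √(7.35927e-05) = 0.008579.
z = (0.052774 − 0.046948)/0.008579 = 0.005826/0.008579 = 0.679.
Two-sided p-value ≈ 2·Φ(−0.679) = 0.4971, so at α = 0.01 we fail to reject H₀.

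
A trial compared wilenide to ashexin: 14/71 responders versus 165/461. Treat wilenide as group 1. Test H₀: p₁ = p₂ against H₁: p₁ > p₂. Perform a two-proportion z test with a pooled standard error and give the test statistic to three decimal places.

p̂₁ = 14/71 = 0.19718, p̂₂ = 165/461 = 0.35792.
Pooled p̂ = (14+165)/(71+461) = 179/532 = 0.33647.
SE = √(p̂(1−p̂)(1/n₁+1/n₂)) = √(0.33647·0.66353·0.0162537) = √(0.00362875) = 0.06024.
z = (0.19718 − 0.35792)/0.06024 = -0.16074/0.06024 = -2.668.
p-value = P(Z > -2.668) ≈ 0.9962.

z = -2.668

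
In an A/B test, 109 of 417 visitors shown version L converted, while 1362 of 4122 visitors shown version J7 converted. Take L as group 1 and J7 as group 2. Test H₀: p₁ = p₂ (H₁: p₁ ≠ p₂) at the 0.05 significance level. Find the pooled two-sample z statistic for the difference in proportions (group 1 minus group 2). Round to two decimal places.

z = -2.87

p̂₁ = 109/417 ≈ 0.26139, p̂₂ = 1362/4122 ≈ 0.33042.
Pooled p̂ = (109+1362)/(417+4122) = 1471/4539 = 0.32408.
SE = √(0.219052 × 0.00264068) = 0.02405.
z = (0.26139 − 0.33042)/0.02405 = -0.06903/0.02405 = -2.87.
Two-sided p-value ≈ 2·Φ(−2.870) = 0.0041. With α = 0.05, reject H₀.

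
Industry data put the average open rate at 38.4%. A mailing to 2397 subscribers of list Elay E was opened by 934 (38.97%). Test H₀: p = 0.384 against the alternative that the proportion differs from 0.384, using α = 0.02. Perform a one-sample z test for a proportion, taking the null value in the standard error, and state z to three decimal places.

z = 0.569

p̂ = 934/2397 ≈ 0.38965.
SE = √(p₀(1−p₀)/n) = √(0.23654/2397) = 0.00993.
z = (0.38965 − 0.384)/0.00993 = 0.00565/0.00993 = 0.569.
p-value = 2·P(Z > 0.569) ≈ 0.5693, so at α = 0.02 we fail to reject H₀.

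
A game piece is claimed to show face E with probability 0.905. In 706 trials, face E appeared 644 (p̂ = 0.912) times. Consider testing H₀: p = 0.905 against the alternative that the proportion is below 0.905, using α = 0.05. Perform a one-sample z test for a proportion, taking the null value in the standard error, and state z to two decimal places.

z = 0.65

p̂ = 644/706 = 0.9122.
Under H₀, SE = √(0.905·0.095/706) = √(0.000121778) = 0.0110.
z = (0.9122 − 0.905)/0.0110 = 0.0072/0.0110 = 0.65.
p-value = P(Z < 0.651) ≈ 0.7424. With α = 0.05, fail to reject H₀.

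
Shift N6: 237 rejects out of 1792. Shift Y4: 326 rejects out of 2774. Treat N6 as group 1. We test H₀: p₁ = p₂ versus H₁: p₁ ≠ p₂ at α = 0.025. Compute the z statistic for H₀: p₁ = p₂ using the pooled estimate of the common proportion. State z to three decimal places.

z = 1.479

p̂₁ = 237/1792 ≈ 0.13225, p̂₂ = 326/2774 ≈ 0.11752.
Pooled p̂ = (237+326)/(1792+2774) = 563/4566 = 0.12330.
SE = √(0.108099 × 0.000918526) = 0.00996.
z = (0.13225 − 0.11752)/0.00996 = 0.01473/0.00996 = 1.479.
Two-sided p-value ≈ 2·Φ(−1.479) = 0.1392; since p > α = 0.025, fail to reject H₀.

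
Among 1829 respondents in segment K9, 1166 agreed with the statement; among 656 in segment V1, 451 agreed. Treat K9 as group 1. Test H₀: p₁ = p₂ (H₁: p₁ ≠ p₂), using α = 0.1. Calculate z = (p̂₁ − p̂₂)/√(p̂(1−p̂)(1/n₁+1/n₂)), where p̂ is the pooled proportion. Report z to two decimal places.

z = -2.30

p̂₁ = 1166/1829 ≈ 0.6375, p̂₂ = 451/656 ≈ 0.6875.
Pooled p̂ = (1166+451)/(1829+656) = 1617/2485 = 0.6507.
SE = √(p̂(1−p̂)(1/n₁+1/n₂)) = √(0.6507·0.3493·0.00207114) = √(0.000470745) = 0.0217.
z = (0.6375 − 0.6875)/0.0217 = -0.0500/0.0217 = -2.30.
p-value = 2·P(Z > 2.304) ≈ 0.0212. With α = 0.1, reject H₀.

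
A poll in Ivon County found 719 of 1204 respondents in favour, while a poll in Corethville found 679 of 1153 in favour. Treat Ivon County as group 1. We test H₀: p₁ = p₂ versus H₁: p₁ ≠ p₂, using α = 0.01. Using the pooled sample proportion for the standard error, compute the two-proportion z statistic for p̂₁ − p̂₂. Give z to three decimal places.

z = 0.409

p̂₁ = 719/1204 = 0.59718, p̂₂ = 679/1153 = 0.58890.
Pooled p̂ = (719+679)/(1204+1153) = 1398/2357 = 0.59313.
SE = √(0.241327 × 0.00169787) = 0.02024.
z = (0.59718 − 0.58890)/0.02024 = 0.00828/0.02024 = 0.409.
p-value = 2·P(Z > 0.409) ≈ 0.6826. With α = 0.01, fail to reject H₀.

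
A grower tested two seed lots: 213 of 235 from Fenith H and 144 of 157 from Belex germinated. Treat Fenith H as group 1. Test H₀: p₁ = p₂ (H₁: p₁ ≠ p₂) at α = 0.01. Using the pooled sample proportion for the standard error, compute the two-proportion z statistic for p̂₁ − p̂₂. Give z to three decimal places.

p̂₁ = 213/235 = 0.90638, p̂₂ = 144/157 = 0.91720.
Pooled p̂ = (213+144)/(235+157) = 357/392 = 0.91071.
SE = √(p̂(1−p̂)(1/n₁+1/n₂)) = √(0.91071·0.08929·0.0106247) = √(0.000863938) = 0.02939.
z = (0.90638 − 0.91720)/0.02939 = -0.01082/0.02939 = -0.368.
Two-sided p-value ≈ 2·Φ(−0.368) = 0.7129. With α = 0.01, fail to reject H₀.

z = -0.368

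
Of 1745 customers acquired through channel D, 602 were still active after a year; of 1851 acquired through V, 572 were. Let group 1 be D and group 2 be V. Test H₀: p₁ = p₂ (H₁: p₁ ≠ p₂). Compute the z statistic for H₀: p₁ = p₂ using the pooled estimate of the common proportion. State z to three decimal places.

p̂₁ = 602/1745 ≈ 0.344986, p̂₂ = 572/1851 ≈ 0.309022.
Pooled p̂ = (602+572)/(1745+1851) = 1174/3596 = 0.326474.
SE = √(0.219889 × 0.00111331) = 0.015646.
z = (0.344986 − 0.309022)/0.015646 = 0.035964/0.015646 = 2.299.
p-value = 2·P(Z > 2.299) ≈ 0.0215.

z = 2.299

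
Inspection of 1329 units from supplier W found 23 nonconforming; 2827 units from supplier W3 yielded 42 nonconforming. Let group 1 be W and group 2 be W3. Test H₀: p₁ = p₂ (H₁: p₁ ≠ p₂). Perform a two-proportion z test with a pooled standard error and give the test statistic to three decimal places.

p̂₁ = 23/1329 ≈ 0.0173062, p̂₂ = 42/2827 ≈ 0.0148567.
Pooled p̂ = (23+42)/(1329+2827) = 65/4156 = 0.0156400.
SE = √(p̂(1−p̂)(1/n₁+1/n₂)) = √(0.0156400·0.9843600·0.00110618) = √(1.70301e-05) = 0.0041268.
z = (0.0173062 − 0.0148567)/0.0041268 = 0.0024495/0.0041268 = 0.594.
Two-sided p-value ≈ 2·Φ(−0.594) = 0.5528.

z = 0.594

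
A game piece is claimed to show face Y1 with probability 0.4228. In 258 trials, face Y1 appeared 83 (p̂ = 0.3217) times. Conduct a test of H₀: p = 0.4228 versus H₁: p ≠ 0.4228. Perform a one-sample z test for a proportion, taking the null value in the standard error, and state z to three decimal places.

p̂ = 83/258 = 0.321705.
SE = √(p₀(1−p₀)/n) = √(0.24404/258) = 0.030755.
z = (0.321705 − 0.4228)/0.030755 = -0.101095/0.030755 = -3.287.
p-value = 2·P(Z > 3.287) ≈ 0.0010.

z = -3.287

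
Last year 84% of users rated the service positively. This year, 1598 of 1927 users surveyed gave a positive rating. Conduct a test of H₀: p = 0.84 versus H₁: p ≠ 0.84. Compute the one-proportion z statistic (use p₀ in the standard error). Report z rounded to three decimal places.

z = -1.285

p̂ = 1598/1927 ≈ 0.82927.
Standard error under H₀: √(0.84×0.16/1927) = 0.00835.
z = (0.82927 − 0.84)/0.00835 = -0.01073/0.00835 = -1.285.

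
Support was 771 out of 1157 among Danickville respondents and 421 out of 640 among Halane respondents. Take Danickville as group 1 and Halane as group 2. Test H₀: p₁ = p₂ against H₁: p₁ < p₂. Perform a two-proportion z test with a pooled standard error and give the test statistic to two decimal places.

z = 0.37

p̂₁ = 771/1157 ≈ 0.6664, p̂₂ = 421/640 ≈ 0.6578.
Pooled p̂ = (771+421)/(1157+640) = 1192/1797 = 0.6633.
SE = √(0.223324 × 0.0024268) = 0.0233.
z = (0.6664 − 0.6578)/0.0233 = 0.0086/0.0233 = 0.37.
p-value = P(Z < 0.368) ≈ 0.6435.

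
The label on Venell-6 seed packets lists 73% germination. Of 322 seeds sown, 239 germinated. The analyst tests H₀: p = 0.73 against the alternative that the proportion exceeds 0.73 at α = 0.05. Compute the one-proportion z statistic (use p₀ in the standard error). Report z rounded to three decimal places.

z = 0.495

p̂ = 239/322 = 0.74224.
Under H₀, SE = √(0.73·0.27/322) = √(0.000612112) = 0.02474.
z = (0.74224 − 0.73)/0.02474 = 0.01224/0.02474 = 0.495.
p-value = P(Z > 0.495) ≈ 0.3105. With α = 0.05, fail to reject H₀.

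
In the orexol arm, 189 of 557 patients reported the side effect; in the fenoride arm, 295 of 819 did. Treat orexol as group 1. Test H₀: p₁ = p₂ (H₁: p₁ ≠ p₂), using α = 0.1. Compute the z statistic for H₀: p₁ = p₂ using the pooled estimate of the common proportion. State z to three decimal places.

p̂₁ = 189/557 ≈ 0.33932, p̂₂ = 295/819 ≈ 0.36020.
Pooled p̂ = (189+295)/(557+819) = 484/1376 = 0.35174.
SE = √(p̂(1−p̂)(1/n₁+1/n₂)) = √(0.35174·0.64826·0.00301633) = √(0.000687785) = 0.02623.
z = (0.33932 − 0.36020)/0.02623 = -0.02088/0.02623 = -0.796.
Two-sided p-value ≈ 2·Φ(−0.796) = 0.4260, so at α = 0.1 we fail to reject H₀.

z = -0.796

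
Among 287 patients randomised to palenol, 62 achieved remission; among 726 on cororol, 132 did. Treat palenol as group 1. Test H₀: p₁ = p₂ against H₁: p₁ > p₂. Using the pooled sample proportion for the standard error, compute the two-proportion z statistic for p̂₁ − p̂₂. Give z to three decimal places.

p̂₁ = 62/287 ≈ 0.21603, p̂₂ = 132/726 ≈ 0.18182.
Pooled p̂ = (62+132)/(287+726) = 194/1013 = 0.19151.
SE = √(p̂(1−p̂)(1/n₁+1/n₂)) = √(0.19151·0.80849·0.00486173) = √(0.000752762) = 0.02744.
z = (0.21603 − 0.18182)/0.02744 = 0.03421/0.02744 = 1.247.

z = 1.247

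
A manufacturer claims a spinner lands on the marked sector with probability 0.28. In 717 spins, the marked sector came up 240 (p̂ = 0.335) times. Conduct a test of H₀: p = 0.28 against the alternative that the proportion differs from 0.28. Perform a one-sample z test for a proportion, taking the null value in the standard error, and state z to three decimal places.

p̂ = 240/717 ≈ 0.33473.
SE = √(p₀(1−p₀)/n) = √(0.2016/717) = 0.01677.
z = (0.33473 − 0.28)/0.01677 = 0.05473/0.01677 = 3.264.
Two-sided p-value ≈ 2·Φ(−3.264) = 0.0011.

z = 3.264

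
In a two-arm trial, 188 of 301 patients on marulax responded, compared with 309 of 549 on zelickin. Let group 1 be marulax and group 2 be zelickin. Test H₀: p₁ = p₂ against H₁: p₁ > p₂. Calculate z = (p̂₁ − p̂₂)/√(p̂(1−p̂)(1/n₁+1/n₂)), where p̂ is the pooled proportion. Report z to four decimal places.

z = 1.7470

p̂₁ = 188/301 ≈ 0.624585, p̂₂ = 309/549 ≈ 0.562842.
Pooled p̂ = (188+309)/(301+549) = 497/850 = 0.584706.
SE = √(0.242825 × 0.00514375) = 0.035342.
z = (0.624585 − 0.562842)/0.035342 = 0.061743/0.035342 = 1.7470.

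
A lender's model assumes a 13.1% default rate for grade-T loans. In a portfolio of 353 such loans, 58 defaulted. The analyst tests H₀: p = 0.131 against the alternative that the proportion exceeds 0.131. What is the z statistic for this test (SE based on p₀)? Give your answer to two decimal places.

p̂ = 58/353 ≈ 0.1643.
Standard error under H₀: √(0.131×0.869/353) = 0.0180.
z = (0.1643 − 0.131)/0.0180 = 0.0333/0.0180 = 1.85.
p-value = P(Z > 1.855) ≈ 0.0318.

z = 1.85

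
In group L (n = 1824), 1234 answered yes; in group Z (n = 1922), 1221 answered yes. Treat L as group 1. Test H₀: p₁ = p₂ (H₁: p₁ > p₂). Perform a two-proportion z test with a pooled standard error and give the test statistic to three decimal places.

z = 2.656

p̂₁ = 1234/1824 = 0.676535, p̂₂ = 1221/1922 = 0.635276.
Pooled p̂ = (1234+1221)/(1824+1922) = 2455/3746 = 0.655366.
SE = √(p̂(1−p̂)(1/n₁+1/n₂)) = √(0.655366·0.344634·0.00106854) = √(0.000241341) = 0.015535.
z = (0.676535 − 0.635276)/0.015535 = 0.041259/0.015535 = 2.656.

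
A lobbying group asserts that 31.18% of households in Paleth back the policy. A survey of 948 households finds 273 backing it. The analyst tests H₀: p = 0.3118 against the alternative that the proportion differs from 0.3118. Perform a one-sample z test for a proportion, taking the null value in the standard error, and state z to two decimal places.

z = -1.58

p̂ = 273/948 = 0.28797.
Standard error under H₀: √(0.3118×0.6882/948) = 0.01504.
z = (0.28797 − 0.3118)/0.01504 = -0.02383/0.01504 = -1.58.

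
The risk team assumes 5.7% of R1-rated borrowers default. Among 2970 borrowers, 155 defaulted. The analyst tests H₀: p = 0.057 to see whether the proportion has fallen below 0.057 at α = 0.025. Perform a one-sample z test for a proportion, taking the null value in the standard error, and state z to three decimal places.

p̂ = 155/2970 ≈ 0.052189.
SE = √(p₀(1−p₀)/n) = √(0.053751/2970) = 0.004254.
z = (0.052189 − 0.057)/0.004254 = -0.004811/0.004254 = -1.131.
p-value = P(Z < -1.131) ≈ 0.1290, so at α = 0.025 we fail to reject H₀.

z = -1.131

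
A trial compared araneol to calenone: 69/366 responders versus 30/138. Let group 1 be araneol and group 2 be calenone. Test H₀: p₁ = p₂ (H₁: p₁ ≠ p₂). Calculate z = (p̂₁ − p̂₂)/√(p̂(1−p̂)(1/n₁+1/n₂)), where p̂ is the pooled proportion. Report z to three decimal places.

z = -0.727

p̂₁ = 69/366 = 0.18852, p̂₂ = 30/138 = 0.21739.
Pooled p̂ = (69+30)/(366+138) = 99/504 = 0.19643.
SE = √(0.157844 × 0.00997862) = 0.03969.
z = (0.18852 − 0.21739)/0.03969 = -0.02887/0.03969 = -0.727.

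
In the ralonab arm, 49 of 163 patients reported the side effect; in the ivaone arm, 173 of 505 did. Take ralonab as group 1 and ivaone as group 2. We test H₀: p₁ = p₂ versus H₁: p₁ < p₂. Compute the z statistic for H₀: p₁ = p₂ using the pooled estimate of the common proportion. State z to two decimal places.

p̂₁ = 49/163 = 0.3006, p̂₂ = 173/505 = 0.3426.
Pooled p̂ = (49+173)/(163+505) = 222/668 = 0.3323.
SE = √(0.221889 × 0.00811517) = 0.0424.
z = (0.3006 − 0.3426)/0.0424 = -0.0420/0.0424 = -0.99.
p-value = P(Z < -0.989) ≈ 0.1614.

z = -0.99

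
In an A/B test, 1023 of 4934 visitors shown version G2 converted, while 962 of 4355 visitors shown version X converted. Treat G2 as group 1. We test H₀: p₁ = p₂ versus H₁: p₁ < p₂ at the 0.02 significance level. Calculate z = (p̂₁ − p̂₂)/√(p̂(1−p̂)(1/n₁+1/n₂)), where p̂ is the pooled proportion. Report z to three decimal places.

p̂₁ = 1023/4934 = 0.207337, p̂₂ = 962/4355 = 0.220896.
Pooled p̂ = (1023+962)/(4934+4355) = 1985/9289 = 0.213694.
SE = √(p̂(1−p̂)(1/n₁+1/n₂)) = √(0.213694·0.786306·0.000432296) = √(7.26382e-05) = 0.008523.
z = (0.207337 − 0.220896)/0.008523 = -0.013559/0.008523 = -1.591.
p-value = P(Z < -1.591) ≈ 0.0558, so at α = 0.02 we fail to reject H₀.

z = -1.591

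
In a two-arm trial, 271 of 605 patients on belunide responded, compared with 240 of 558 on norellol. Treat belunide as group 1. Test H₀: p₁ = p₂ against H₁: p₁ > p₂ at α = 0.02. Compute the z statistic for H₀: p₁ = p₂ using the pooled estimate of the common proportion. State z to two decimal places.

z = 0.61

p̂₁ = 271/605 = 0.4479, p̂₂ = 240/558 = 0.4301.
Pooled p̂ = (271+240)/(605+558) = 511/1163 = 0.4394.
SE = √(0.246325 × 0.00344501) = 0.0291.
z = (0.4479 − 0.4301)/0.0291 = 0.0178/0.0291 = 0.61.
p-value = P(Z > 0.612) ≈ 0.2703; since p > α = 0.02, fail to reject H₀.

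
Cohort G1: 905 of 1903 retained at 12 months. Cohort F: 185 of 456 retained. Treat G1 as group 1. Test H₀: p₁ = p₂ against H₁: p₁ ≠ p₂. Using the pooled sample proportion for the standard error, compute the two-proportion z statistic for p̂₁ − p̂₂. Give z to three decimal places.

p̂₁ = 905/1903 = 0.47556, p̂₂ = 185/456 = 0.40570.
Pooled p̂ = (905+185)/(1903+456) = 1090/2359 = 0.46206.
SE = √(p̂(1−p̂)(1/n₁+1/n₂)) = √(0.46206·0.53794·0.00271847) = √(0.000675704) = 0.02599.
z = (0.47556 − 0.40570)/0.02599 = 0.06986/0.02599 = 2.688.
p-value = 2·P(Z > 2.688) ≈ 0.0072.

z = 2.688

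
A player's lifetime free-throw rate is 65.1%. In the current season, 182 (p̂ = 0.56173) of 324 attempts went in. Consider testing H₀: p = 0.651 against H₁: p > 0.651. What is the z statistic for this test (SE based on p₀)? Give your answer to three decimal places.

z = -3.371

p̂ = 182/324 = 0.56173.
SE = √(p₀(1−p₀)/n) = √(0.2272/324) = 0.02648.
z = (0.56173 − 0.651)/0.02648 = -0.08927/0.02648 = -3.371.
p-value = P(Z > -3.371) ≈ 0.9996.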